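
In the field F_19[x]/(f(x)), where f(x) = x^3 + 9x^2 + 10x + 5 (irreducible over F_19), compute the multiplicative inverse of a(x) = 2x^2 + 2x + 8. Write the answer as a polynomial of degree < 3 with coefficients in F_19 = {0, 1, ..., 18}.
a(x)^(-1) ≡ 8x^2 + 2x + 1 (mod f(x))

Since f is irreducible over F_19, F_19[x]/(f) is a field and a(x) ≠ 0 has an inverse. Apply the extended Euclidean algorithm to f(x) and a(x) in F_19[x]: f(x) = (10x + 4)·a(x) + (17x + 11);  a(x) = (18x + 3)·(17x + 11) + (13). The last nonzero remainder is the constant 13 = gcd(f, a) in F_19. Back-substituting through the division chain expresses 13 = s(x)·a(x) + t(x)·f(x) with s(x) ≡ 9x^2 + 7x + 13 (mod f), so (9x^2 + 7x + 13)·a(x) ≡ 13 (mod f). Multiplying by 13^(-1) ≡ 3 in F_19 gives a(x)^(-1) ≡ 3·(9x^2 + 7x + 13) ≡ 8x^2 + 2x + 1 (mod f). Check: (2x^2 + 2x + 8)·(8x^2 + 2x + 1) = 16x^4 + x^3 + 13x^2 + 18x + 8 ≡ 1 (mod x^3 + 9x^2 + 10x + 5).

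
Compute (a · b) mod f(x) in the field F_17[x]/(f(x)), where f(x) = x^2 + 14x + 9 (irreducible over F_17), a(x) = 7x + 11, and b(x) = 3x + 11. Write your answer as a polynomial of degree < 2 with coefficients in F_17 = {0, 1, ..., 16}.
a · b ≡ 3x (mod f(x))

Multiply in F_17[x]: a(x)·b(x) = (7x + 11)·(3x + 11) = 4x^2 + 8x + 2. This has degree ≥ 2, so divide by f(x) over F_17: 4x^2 + 8x + 2 = (4)·(x^2 + 14x + 9) + (3x). Hence a·b ≡ 3x (mod f). (F_17[x]/(f) is a field with 17^2 = 289 elements since f is irreducible of degree 2.)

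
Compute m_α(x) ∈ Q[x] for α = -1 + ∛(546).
m_α(x) = x^3 + 3x^2 + 3x - 545

Set β = α + 1 = ∛(546), so β^3 = 546. Then (α + 1)^3 - 546 = 0, i.e. α is a root of g(x) = (x + 1)^3 - 546 = x^3 + 3x^2 + 3x - 545. Since g(x) = h(x + 1) where h(x) = x^3 - 546, and h is irreducible over Q (because 546 is not a perfect cube, so h has no rational root, and a monic cubic with no rational root is irreducible), g is also irreducible (irreducibility is preserved under the substitution x → x + 1). Hence m_α(x) = x^3 + 3x^2 + 3x - 545.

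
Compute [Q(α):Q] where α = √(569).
[Q(α):Q] = 2

[Q(α):Q] equals the degree of the minimal polynomial of α. Here α^2 = 569 and x^2 - 569 is irreducible (d = 569 is squarefree, ≠ 1, hence not a square), so deg(m_α) = 2. Thus [Q(α):Q] = 2.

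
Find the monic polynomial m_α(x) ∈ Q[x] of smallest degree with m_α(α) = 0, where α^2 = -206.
m_α(x) = x^2 + 206

α satisfies α^2 + 206 = 0, so x^2 + 206 annihilates α. Since d = -206 is squarefree and ≠ 1, it is not a perfect square in Q, so x^2 + 206 has no rational root and is therefore irreducible over Q (a degree-2 polynomial over a field is irreducible iff it has no root). Hence m_α(x) = x^2 + 206.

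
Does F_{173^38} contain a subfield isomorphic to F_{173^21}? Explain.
No: F_{173^21} is not a subfield of F_{173^38}

F_{p^m} embeds in F_{p^n} iff m | n. Here 21 ∤ 38 (since 38 = 1·21 + 17 with remainder 17 ≠ 0), so F_{173^21} is not a subfield of F_{173^38}. Equivalently: if it were, the tower law would give 21 = [F_{173^21}:F_173] dividing [F_{173^38}:F_173] = 38, contradiction.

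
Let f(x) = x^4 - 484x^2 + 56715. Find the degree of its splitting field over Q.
[K : Q] = 4

Solving the quadratic in x^2: x^2 = (484 ± √(484^2 - 4·56715))/2 = (484 ± √7396)/2 = (484 ± 86)/2, giving x^2 = 285 or x^2 = 199. So f(x) = (x^2 - 285)(x^2 - 199) and the roots of f are ±√285, ±√199. Hence the splitting field is K = Q(√285, √199). Since 285 and 199 are distinct squarefree integers > 1, their product 56715 is not a perfect square, so √199 ∉ Q(√285). By the tower law [K:Q] = [Q(√285,√199):Q(√285)] · [Q(√285):Q] = 2 · 2 = 4.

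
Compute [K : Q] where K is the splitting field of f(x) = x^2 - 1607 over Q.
[K : Q] = 2

f(x) = x^2 - 1607 factors as (x - √1607)(x + √1607). The splitting field is K = Q(√1607). Since 1607 is squarefree and > 1, it is not a perfect square, so x^2 - 1607 is irreducible over Q and [Q(√1607) : Q] = 2. Hence [K : Q] = 2.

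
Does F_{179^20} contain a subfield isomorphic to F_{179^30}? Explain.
No: F_{179^30} is not a subfield of F_{179^20}

F_{p^m} embeds in F_{p^n} iff m | n. Here 30 ∤ 20 (since 20 = 0·30 + 20 with remainder 20 ≠ 0), so F_{179^30} is not a subfield of F_{179^20}. Equivalently: if it were, the tower law would give 30 = [F_{179^30}:F_179] dividing [F_{179^20}:F_179] = 20, contradiction.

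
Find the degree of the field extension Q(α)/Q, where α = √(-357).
[Q(α):Q] = 2

[Q(α):Q] equals the degree of the minimal polynomial of α. Here α^2 = -357 and x^2 + 357 is irreducible (d = -357 is squarefree, ≠ 1, hence not a square), so deg(m_α) = 2. Thus [Q(α):Q] = 2.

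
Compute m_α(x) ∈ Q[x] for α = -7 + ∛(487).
m_α(x) = x^3 + 21x^2 + 147x - 144

Set β = α + 7 = ∛(487), so β^3 = 487. Then (α + 7)^3 - 487 = 0, i.e. α is a root of g(x) = (x + 7)^3 - 487 = x^3 + 21x^2 + 147x - 144. Since g(x) = h(x + 7) where h(x) = x^3 - 487, and h is irreducible over Q (because 487 is not a perfect cube, so h has no rational root, and a monic cubic with no rational root is irreducible), g is also irreducible (irreducibility is preserved under the substitution x → x + 7). Hence m_α(x) = x^3 + 21x^2 + 147x - 144.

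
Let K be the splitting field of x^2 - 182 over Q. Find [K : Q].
[K : Q] = 2

f(x) = x^2 - 182 factors as (x - √182)(x + √182). The splitting field is K = Q(√182). Since 182 is squarefree and > 1, it is not a perfect square, so x^2 - 182 is irreducible over Q and [Q(√182) : Q] = 2. Hence [K : Q] = 2.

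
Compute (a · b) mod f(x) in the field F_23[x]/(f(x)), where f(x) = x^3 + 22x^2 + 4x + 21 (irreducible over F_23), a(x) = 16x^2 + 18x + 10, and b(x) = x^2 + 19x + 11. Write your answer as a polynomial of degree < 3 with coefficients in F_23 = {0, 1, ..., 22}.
a · b ≡ 20x^2 + 11x + 4 (mod f(x))

Multiply in F_23[x]: a(x)·b(x) = (16x^2 + 18x + 10)·(x^2 + 19x + 11) = 16x^4 + 22x^2 + 20x + 18. This has degree ≥ 3, so divide by f(x) over F_23: 16x^4 + 22x^2 + 20x + 18 = (16x + 16)·(x^3 + 22x^2 + 4x + 21) + (20x^2 + 11x + 4). Hence a·b ≡ 20x^2 + 11x + 4 (mod f). (F_23[x]/(f) is a field with 23^3 = 12167 elements since f is irreducible of degree 3.)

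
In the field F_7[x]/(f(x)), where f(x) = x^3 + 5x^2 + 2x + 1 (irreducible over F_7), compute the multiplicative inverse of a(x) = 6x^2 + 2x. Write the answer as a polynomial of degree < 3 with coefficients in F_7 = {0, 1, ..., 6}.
a(x)^(-1) ≡ x^2 + x + 2 (mod f(x))

Since f is irreducible over F_7, F_7[x]/(f) is a field and a(x) ≠ 0 has an inverse. Apply the extended Euclidean algorithm to f(x) and a(x) in F_7[x]: f(x) = (6x)·a(x) + (2x + 1);  a(x) = (3x + 3)·(2x + 1) + (4). The last nonzero remainder is the constant 4 = gcd(f, a) in F_7. Back-substituting through the division chain expresses 4 = s(x)·a(x) + t(x)·f(x) with s(x) ≡ 4x^2 + 4x + 1 (mod f), so (4x^2 + 4x + 1)·a(x) ≡ 4 (mod f). Multiplying by 4^(-1) ≡ 2 in F_7 gives a(x)^(-1) ≡ 2·(4x^2 + 4x + 1) ≡ x^2 + x + 2 (mod f). Check: (6x^2 + 2x)·(x^2 + x + 2) = 6x^4 + x^3 + 4x ≡ 1 (mod x^3 + 5x^2 + 2x + 1).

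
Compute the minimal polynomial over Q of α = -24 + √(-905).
m_α(x) = x^2 + 48x + 1481

From α + 24 = √(-905), squaring gives (α + 24)^2 = -905, i.e. α^2 + 48α + 576 = -905, so α^2 + 48α + 1481 = 0. The discriminant of x^2 + 48x + 1481 is (48)^2 - 4·(1481) = 2304 - 5924 = -3620, and 4·(-905) is not a perfect square in Q since -905 is squarefree and ≠ 1. Hence x^2 + 48x + 1481 is irreducible over Q and is the minimal polynomial of α.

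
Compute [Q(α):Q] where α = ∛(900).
[Q(α):Q] = 3

The minimal polynomial of α is x^3 - 900, irreducible over Q since 900 is not a perfect cube (so x^3 - 900 has no rational root). Hence [Q(α):Q] = deg(m_α) = 3.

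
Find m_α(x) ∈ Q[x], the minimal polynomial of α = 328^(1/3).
m_α(x) = x^3 - 328

α satisfies α^3 = 328, so x^3 - 328 annihilates α. By the rational root test, a rational root p/q (in lowest terms) of x^3 - 328 would satisfy p^3 = 328 q^3, forcing q = 1 and p^3 = 328; but 328 is not a perfect cube, contradiction. A monic cubic over Q with no rational root is irreducible (any nontrivial factorization would include a linear factor). Hence x^3 - 328 is the minimal polynomial of α, and in particular [Q(α):Q] = 3.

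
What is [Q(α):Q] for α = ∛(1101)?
[Q(α):Q] = 3

The minimal polynomial of α is x^3 - 1101, irreducible over Q since 1101 is not a perfect cube (so x^3 - 1101 has no rational root). Hence [Q(α):Q] = deg(m_α) = 3.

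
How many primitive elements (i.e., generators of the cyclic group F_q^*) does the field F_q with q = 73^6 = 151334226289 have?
There are φ(151334226288) = 41990400000 primitive elements

F_q^* is cyclic of order q - 1 = 151334226288. A cyclic group of order m has exactly φ(m) generators. Here m = 151334226288 = 2^4 · 3^3 · 7 · 37 · 751 · 1801, so the number of primitive elements is φ(151334226288) = 41990400000.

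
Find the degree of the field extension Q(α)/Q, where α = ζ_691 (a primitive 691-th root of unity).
[Q(α):Q] = 690

The minimal polynomial of ζ_691 over Q is the 691-th cyclotomic polynomial Φ_691(x), which is irreducible over Q and has degree φ(691) = 690. Hence [Q(α):Q] = φ(691) = 690.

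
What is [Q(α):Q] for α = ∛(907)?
[Q(α):Q] = 3

The minimal polynomial of α is x^3 - 907, irreducible over Q since 907 is not a perfect cube (so x^3 - 907 has no rational root). Hence [Q(α):Q] = deg(m_α) = 3.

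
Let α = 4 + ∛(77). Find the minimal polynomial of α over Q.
m_α(x) = x^3 - 12x^2 + 48x - 141

Set β = α - 4 = ∛(77), so β^3 = 77. Then (α - 4)^3 - 77 = 0, i.e. α is a root of g(x) = (x - 4)^3 - 77 = x^3 - 12x^2 + 48x - 141. Since g(x) = h(x - 4) where h(x) = x^3 - 77, and h is irreducible over Q (because 77 is not a perfect cube, so h has no rational root, and a monic cubic with no rational root is irreducible), g is also irreducible (irreducibility is preserved under the substitution x → x - 4). Hence m_α(x) = x^3 - 12x^2 + 48x - 141.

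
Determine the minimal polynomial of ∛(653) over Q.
m_α(x) = x^3 - 653

α satisfies α^3 = 653, so x^3 - 653 annihilates α. By the rational root test, a rational root p/q (in lowest terms) of x^3 - 653 would satisfy p^3 = 653 q^3, forcing q = 1 and p^3 = 653; but 653 is not a perfect cube, contradiction. A monic cubic over Q with no rational root is irreducible (any nontrivial factorization would include a linear factor). Hence x^3 - 653 is the minimal polynomial of α, and in particular [Q(α):Q] = 3.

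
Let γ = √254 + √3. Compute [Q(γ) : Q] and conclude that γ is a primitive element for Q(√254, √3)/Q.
[Q(γ) : Q] = 4 (equivalently, Q(γ) = Q(√254, √3))

Obviously Q(γ) ⊆ Q(√254, √3), and [Q(√254, √3):Q] = 4 (since 254, 3 are distinct squarefree integers > 1 with 762 not a perfect square). To show equality we compute the minimal polynomial of γ. From γ = √254 + √3: γ^2 = 254 + 2√(762) + 3 = 257 + 2√(762), so γ^2 - 257 = 2√(762); squaring, (γ^2 - 257)^2 = 4·762, i.e. γ^4 - 514γ^2 + 66049 - 3048 = 0, i.e. γ^4 - 514γ^2 + 63001 = 0. So γ is a root of x^4 - 514x^2 + 63001. This polynomial is irreducible over Q: it has no rational root (each ±√254 ± √3 is irrational), and any factorization into two quadratics over Q would force √(762) ∈ Q (pairing opposite roots) or √254, √3 ∈ Q (other pairings), all impossible. Hence [Q(γ):Q] = 4 = [Q(√254, √3):Q], so Q(γ) = Q(√254, √3).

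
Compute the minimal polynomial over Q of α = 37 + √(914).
m_α(x) = x^2 - 74x + 455

From α - 37 = √(914), squaring gives (α - 37)^2 = 914, i.e. α^2 - 74α + 1369 = 914, so α^2 - 74α + 455 = 0. The discriminant of x^2 - 74x + 455 is (-74)^2 - 4·(455) = 5476 - 1820 = 3656, and 4·(914) is not a perfect square in Q since 914 is squarefree and ≠ 1. Hence x^2 - 74x + 455 is irreducible over Q and is the minimal polynomial of α.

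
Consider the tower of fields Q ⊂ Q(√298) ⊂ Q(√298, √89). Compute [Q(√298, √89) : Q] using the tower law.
[Q(√298, √89) : Q] = 4

[Q(√298):Q] = 2 (min poly x^2 - 298, irreducible since 298 is squarefree > 1). For the top step, suppose √89 ∈ Q(√298), say √89 = c + d√298 with c, d ∈ Q. Squaring: 89 = c^2 + 298d^2 + 2cd√298. Since √298 ∉ Q this forces 2cd = 0. If d = 0 then √89 = c ∈ Q, contradicting 89 squarefree > 1. If c = 0 then 89 = 298d^2, so 298·89 = (298d)^2 is a perfect square in Q — but 298·89 = 26522 is not a perfect square (since 298 and 89 are distinct squarefree integers). Contradiction. Hence √89 ∉ Q(√298), so x^2 - 89 stays irreducible over Q(√298) and [Q(√298, √89) : Q(√298)] = 2. By the tower law, [Q(√298, √89) : Q] = 2 · 2 = 4.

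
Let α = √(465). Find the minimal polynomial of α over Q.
m_α(x) = x^2 - 465

α satisfies α^2 - 465 = 0, so x^2 - 465 annihilates α. Since d = 465 is squarefree and ≠ 1, it is not a perfect square in Q, so x^2 - 465 has no rational root and is therefore irreducible over Q (a degree-2 polynomial over a field is irreducible iff it has no root). Hence m_α(x) = x^2 - 465.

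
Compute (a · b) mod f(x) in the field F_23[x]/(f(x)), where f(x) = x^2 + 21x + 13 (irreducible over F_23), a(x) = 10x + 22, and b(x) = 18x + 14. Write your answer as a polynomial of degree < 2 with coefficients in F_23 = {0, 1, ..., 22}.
a · b ≡ 22x + 15 (mod f(x))

Multiply in F_23[x]: a(x)·b(x) = (10x + 22)·(18x + 14) = 19x^2 + 7x + 9. This has degree ≥ 2, so divide by f(x) over F_23: 19x^2 + 7x + 9 = (19)·(x^2 + 21x + 13) + (22x + 15). Hence a·b ≡ 22x + 15 (mod f). (F_23[x]/(f) is a field with 23^2 = 529 elements since f is irreducible of degree 2.)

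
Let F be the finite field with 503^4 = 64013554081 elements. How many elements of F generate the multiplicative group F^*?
There are φ(64013554080) = 14572800000 primitive elements

F_q^* is cyclic of order q - 1 = 64013554080. A cyclic group of order m has exactly φ(m) generators. Here m = 64013554080 = 2^5 · 3^2 · 5 · 7 · 251 · 25301, so the number of primitive elements is φ(64013554080) = 14572800000.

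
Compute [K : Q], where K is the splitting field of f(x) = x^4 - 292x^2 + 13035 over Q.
[K : Q] = 4

Solving the quadratic in x^2: x^2 = (292 ± √(292^2 - 4·13035))/2 = (292 ± √33124)/2 = (292 ± 182)/2, giving x^2 = 237 or x^2 = 55. So f(x) = (x^2 - 237)(x^2 - 55) and the roots of f are ±√237, ±√55. Hence the splitting field is K = Q(√237, √55). Since 237 and 55 are distinct squarefree integers > 1, their product 13035 is not a perfect square, so √55 ∉ Q(√237). By the tower law [K:Q] = [Q(√237,√55):Q(√237)] · [Q(√237):Q] = 2 · 2 = 4.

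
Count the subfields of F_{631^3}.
F_{631^3} has 2 subfields

The subfields of F_{p^n} are exactly the fields F_{p^d} for d | n (each is the fixed field of the unique index-d subgroup of Gal(F_{p^n}/F_p) ≅ Z/nZ). The divisors of n = 3 are {1, 3}, giving 2 subfields: F_{631^1}, F_{631^3}.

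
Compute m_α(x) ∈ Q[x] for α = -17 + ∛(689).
m_α(x) = x^3 + 51x^2 + 867x + 4224

Set β = α + 17 = ∛(689), so β^3 = 689. Then (α + 17)^3 - 689 = 0, i.e. α is a root of g(x) = (x + 17)^3 - 689 = x^3 + 51x^2 + 867x + 4224. Since g(x) = h(x + 17) where h(x) = x^3 - 689, and h is irreducible over Q (because 689 is not a perfect cube, so h has no rational root, and a monic cubic with no rational root is irreducible), g is also irreducible (irreducibility is preserved under the substitution x → x + 17). Hence m_α(x) = x^3 + 51x^2 + 867x + 4224.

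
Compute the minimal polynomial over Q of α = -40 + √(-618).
m_α(x) = x^2 + 80x + 2218

From α + 40 = √(-618), squaring gives (α + 40)^2 = -618, i.e. α^2 + 80α + 1600 = -618, so α^2 + 80α + 2218 = 0. The discriminant of x^2 + 80x + 2218 is (80)^2 - 4·(2218) = 6400 - 8872 = -2472, and 4·(-618) is not a perfect square in Q since -618 is squarefree and ≠ 1. Hence x^2 + 80x + 2218 is irreducible over Q and is the minimal polynomial of α.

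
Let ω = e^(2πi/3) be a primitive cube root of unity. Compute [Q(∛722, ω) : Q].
[Q(∛722, ω) : Q] = 6

[Q(∛722):Q] = 3 (min poly x^3 - 722, irreducible since 722 is not a perfect cube). [Q(ω):Q] = 2 (min poly x^2 + x + 1). Since Q(∛722) ⊂ R and ω ∉ R, we have ω ∉ Q(∛722), so x^2 + x + 1 remains irreducible over Q(∛722) and [Q(∛722, ω) : Q(∛722)] = 2. By the tower law, [Q(∛722, ω) : Q] = 3 · 2 = 6. (In fact Q(∛722, ω) is the splitting field of x^3 - 722 over Q.)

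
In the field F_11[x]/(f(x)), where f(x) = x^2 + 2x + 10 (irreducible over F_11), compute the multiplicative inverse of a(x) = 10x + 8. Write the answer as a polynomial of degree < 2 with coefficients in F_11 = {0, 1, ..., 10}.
a(x)^(-1) ≡ 6x + 5 (mod f(x))

Since f is irreducible over F_11, F_11[x]/(f) is a field and a(x) ≠ 0 has an inverse. Apply the extended Euclidean algorithm to f(x) and a(x) in F_11[x]: f(x) = (10x + 1)·a(x) + (2). The last nonzero remainder is the constant 2 = gcd(f, a) in F_11. Back-substituting through the division chain expresses 2 = s(x)·a(x) + t(x)·f(x) with s(x) ≡ x + 10 (mod f), so (x + 10)·a(x) ≡ 2 (mod f). Multiplying by 2^(-1) ≡ 6 in F_11 gives a(x)^(-1) ≡ 6·(x + 10) ≡ 6x + 5 (mod f). Check: (10x + 8)·(6x + 5) = 5x^2 + 10x + 7 ≡ 1 (mod x^2 + 2x + 10).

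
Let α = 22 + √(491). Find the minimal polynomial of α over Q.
m_α(x) = x^2 - 44x - 7

From α - 22 = √(491), squaring gives (α - 22)^2 = 491, i.e. α^2 - 44α + 484 = 491, so α^2 - 44α - 7 = 0. The discriminant of x^2 - 44x - 7 is (-44)^2 - 4·(-7) = 1936 + 28 = 1964, and 4·(491) is not a perfect square in Q since 491 is squarefree and ≠ 1. Hence x^2 - 44x - 7 is irreducible over Q and is the minimal polynomial of α.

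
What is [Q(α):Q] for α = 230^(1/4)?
[Q(α):Q] = 4

α is a root of x^4 - 230. By Eisenstein's criterion at the prime p = 2 (which divides the constant term 230 but p^2 = 4 does not, since 230 is squarefree), x^4 - 230 is irreducible over Q. Hence [Q(α):Q] = 4.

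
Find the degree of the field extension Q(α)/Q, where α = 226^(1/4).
[Q(α):Q] = 4

α is a root of x^4 - 226. By Eisenstein's criterion at the prime p = 2 (which divides the constant term 226 but p^2 = 4 does not, since 226 is squarefree), x^4 - 226 is irreducible over Q. Hence [Q(α):Q] = 4.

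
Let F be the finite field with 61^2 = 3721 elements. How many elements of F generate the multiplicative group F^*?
There are φ(3720) = 960 primitive elements

F_q^* is cyclic of order q - 1 = 3720. A cyclic group of order m has exactly φ(m) generators. Here m = 3720 = 2^3 · 3 · 5 · 31, so the number of primitive elements is φ(3720) = 960.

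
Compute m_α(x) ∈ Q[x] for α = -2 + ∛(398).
m_α(x) = x^3 + 6x^2 + 12x - 390

Set β = α + 2 = ∛(398), so β^3 = 398. Then (α + 2)^3 - 398 = 0, i.e. α is a root of g(x) = (x + 2)^3 - 398 = x^3 + 6x^2 + 12x - 390. Since g(x) = h(x + 2) where h(x) = x^3 - 398, and h is irreducible over Q (because 398 is not a perfect cube, so h has no rational root, and a monic cubic with no rational root is irreducible), g is also irreducible (irreducibility is preserved under the substitution x → x + 2). Hence m_α(x) = x^3 + 6x^2 + 12x - 390.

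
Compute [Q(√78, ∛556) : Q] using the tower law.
[Q(√78, ∛556) : Q] = 6

Let L = Q(√78, ∛556). Since Q(√78) ⊂ L and [Q(√78):Q] = 2, the tower law gives 2 | [L:Q]. Likewise Q(∛556) ⊂ L with [Q(∛556):Q] = 3 (because 556 is not a perfect cube), so 3 | [L:Q]. As gcd(2,3) = 1, [L:Q] is divisible by 6. Conversely L is generated over Q by √78 and ∛556, so [L:Q] ≤ 2·3 = 6. Therefore [Q(√78, ∛556) : Q] = 6.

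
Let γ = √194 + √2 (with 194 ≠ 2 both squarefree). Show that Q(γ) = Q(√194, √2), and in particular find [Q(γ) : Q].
[Q(γ) : Q] = 4 (equivalently, Q(γ) = Q(√194, √2))

Obviously Q(γ) ⊆ Q(√194, √2), and [Q(√194, √2):Q] = 4 (since 194, 2 are distinct squarefree integers > 1 with 388 not a perfect square). To show equality we compute the minimal polynomial of γ. From γ = √194 + √2: γ^2 = 194 + 2√(388) + 2 = 196 + 2√(388), so γ^2 - 196 = 2√(388); squaring, (γ^2 - 196)^2 = 4·388, i.e. γ^4 - 392γ^2 + 38416 - 1552 = 0, i.e. γ^4 - 392γ^2 + 36864 = 0. So γ is a root of x^4 - 392x^2 + 36864. This polynomial is irreducible over Q: it has no rational root (each ±√194 ± √2 is irrational), and any factorization into two quadratics over Q would force √(388) ∈ Q (pairing opposite roots) or √194, √2 ∈ Q (other pairings), all impossible. Hence [Q(γ):Q] = 4 = [Q(√194, √2):Q], so Q(γ) = Q(√194, √2).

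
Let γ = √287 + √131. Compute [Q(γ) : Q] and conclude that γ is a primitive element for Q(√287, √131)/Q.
[Q(γ) : Q] = 4 (equivalently, Q(γ) = Q(√287, √131))

Obviously Q(γ) ⊆ Q(√287, √131), and [Q(√287, √131):Q] = 4 (since 287, 131 are distinct squarefree integers > 1 with 37597 not a perfect square). To show equality we compute the minimal polynomial of γ. From γ = √287 + √131: γ^2 = 287 + 2√(37597) + 131 = 418 + 2√(37597), so γ^2 - 418 = 2√(37597); squaring, (γ^2 - 418)^2 = 4·37597, i.e. γ^4 - 836γ^2 + 174724 - 150388 = 0, i.e. γ^4 - 836γ^2 + 24336 = 0. So γ is a root of x^4 - 836x^2 + 24336. This polynomial is irreducible over Q: it has no rational root (each ±√287 ± √131 is irrational), and any factorization into two quadratics over Q would force √(37597) ∈ Q (pairing opposite roots) or √287, √131 ∈ Q (other pairings), all impossible. Hence [Q(γ):Q] = 4 = [Q(√287, √131):Q], so Q(γ) = Q(√287, √131).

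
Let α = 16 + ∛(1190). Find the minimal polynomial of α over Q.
m_α(x) = x^3 - 48x^2 + 768x - 5286

Set β = α - 16 = ∛(1190), so β^3 = 1190. Then (α - 16)^3 - 1190 = 0, i.e. α is a root of g(x) = (x - 16)^3 - 1190 = x^3 - 48x^2 + 768x - 5286. Since g(x) = h(x - 16) where h(x) = x^3 - 1190, and h is irreducible over Q (because 1190 is not a perfect cube, so h has no rational root, and a monic cubic with no rational root is irreducible), g is also irreducible (irreducibility is preserved under the substitution x → x - 16). Hence m_α(x) = x^3 - 48x^2 + 768x - 5286.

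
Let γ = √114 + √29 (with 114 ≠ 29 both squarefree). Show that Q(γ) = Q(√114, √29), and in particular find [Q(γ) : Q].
[Q(γ) : Q] = 4 (equivalently, Q(γ) = Q(√114, √29))

Obviously Q(γ) ⊆ Q(√114, √29), and [Q(√114, √29):Q] = 4 (since 114, 29 are distinct squarefree integers > 1 with 3306 not a perfect square). To show equality we compute the minimal polynomial of γ. From γ = √114 + √29: γ^2 = 114 + 2√(3306) + 29 = 143 + 2√(3306), so γ^2 - 143 = 2√(3306); squaring, (γ^2 - 143)^2 = 4·3306, i.e. γ^4 - 286γ^2 + 20449 - 13224 = 0, i.e. γ^4 - 286γ^2 + 7225 = 0. So γ is a root of x^4 - 286x^2 + 7225. This polynomial is irreducible over Q: it has no rational root (each ±√114 ± √29 is irrational), and any factorization into two quadratics over Q would force √(3306) ∈ Q (pairing opposite roots) or √114, √29 ∈ Q (other pairings), all impossible. Hence [Q(γ):Q] = 4 = [Q(√114, √29):Q], so Q(γ) = Q(√114, √29).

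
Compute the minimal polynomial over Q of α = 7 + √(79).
m_α(x) = x^2 - 14x - 30

From α - 7 = √(79), squaring gives (α - 7)^2 = 79, i.e. α^2 - 14α + 49 = 79, so α^2 - 14α - 30 = 0. The discriminant of x^2 - 14x - 30 is (-14)^2 - 4·(-30) = 196 + 120 = 316, and 4·(79) is not a perfect square in Q since 79 is squarefree and ≠ 1. Hence x^2 - 14x - 30 is irreducible over Q and is the minimal polynomial of α.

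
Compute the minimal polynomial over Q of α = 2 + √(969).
m_α(x) = x^2 - 4x - 965

From α - 2 = √(969), squaring gives (α - 2)^2 = 969, i.e. α^2 - 4α + 4 = 969, so α^2 - 4α - 965 = 0. The discriminant of x^2 - 4x - 965 is (-4)^2 - 4·(-965) = 16 + 3860 = 3876, and 4·(969) is not a perfect square in Q since 969 is squarefree and ≠ 1. Hence x^2 - 4x - 965 is irreducible over Q and is the minimal polynomial of α.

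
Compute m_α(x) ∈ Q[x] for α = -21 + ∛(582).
m_α(x) = x^3 + 63x^2 + 1323x + 8679

Set β = α + 21 = ∛(582), so β^3 = 582. Then (α + 21)^3 - 582 = 0, i.e. α is a root of g(x) = (x + 21)^3 - 582 = x^3 + 63x^2 + 1323x + 8679. Since g(x) = h(x + 21) where h(x) = x^3 - 582, and h is irreducible over Q (because 582 is not a perfect cube, so h has no rational root, and a monic cubic with no rational root is irreducible), g is also irreducible (irreducibility is preserved under the substitution x → x + 21). Hence m_α(x) = x^3 + 63x^2 + 1323x + 8679.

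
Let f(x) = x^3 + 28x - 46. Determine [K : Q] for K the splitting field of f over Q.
[K : Q] = 6

By the rational root test, any rational root of the monic integer polynomial f(x) = x^3 + 28x - 46 must be an integer dividing the constant term -46, i.e. one of ±{1, 2, 23, 46}. Evaluating: f(1) = -17, f(-1) = -75, f(2) = 18, f(-2) = -110, f(23) = 12765, f(-23) = -12857, f(46) = 98578, f(-46) = -98670; none is 0, so f has no rational root and is therefore irreducible over Q (a cubic with no linear factor over a field is irreducible). For an irreducible cubic, the Galois group is A_3 or S_3 according as the discriminant disc(f) = -4a^3 - 27b^2 = -4·(28)^3 - 27·(-46)^2 = -144940 is or is not a square in Q. Here disc(f) = -144940 is not a perfect square in Q, so the Galois group of f over Q is not contained in A_3 and must be all of S_3. The splitting field has degree |S_3| = 6 over Q, so [K : Q] = 6.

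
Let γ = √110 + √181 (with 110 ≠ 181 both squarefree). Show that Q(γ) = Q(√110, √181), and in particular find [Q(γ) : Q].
[Q(γ) : Q] = 4 (equivalently, Q(γ) = Q(√110, √181))

Obviously Q(γ) ⊆ Q(√110, √181), and [Q(√110, √181):Q] = 4 (since 110, 181 are distinct squarefree integers > 1 with 19910 not a perfect square). To show equality we compute the minimal polynomial of γ. From γ = √110 + √181: γ^2 = 110 + 2√(19910) + 181 = 291 + 2√(19910), so γ^2 - 291 = 2√(19910); squaring, (γ^2 - 291)^2 = 4·19910, i.e. γ^4 - 582γ^2 + 84681 - 79640 = 0, i.e. γ^4 - 582γ^2 + 5041 = 0. So γ is a root of x^4 - 582x^2 + 5041. This polynomial is irreducible over Q: it has no rational root (each ±√110 ± √181 is irrational), and any factorization into two quadratics over Q would force √(19910) ∈ Q (pairing opposite roots) or √110, √181 ∈ Q (other pairings), all impossible. Hence [Q(γ):Q] = 4 = [Q(√110, √181):Q], so Q(γ) = Q(√110, √181).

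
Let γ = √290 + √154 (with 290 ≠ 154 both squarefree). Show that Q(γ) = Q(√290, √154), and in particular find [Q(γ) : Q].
[Q(γ) : Q] = 4 (equivalently, Q(γ) = Q(√290, √154))

Obviously Q(γ) ⊆ Q(√290, √154), and [Q(√290, √154):Q] = 4 (since 290, 154 are distinct squarefree integers > 1 with 44660 not a perfect square). To show equality we compute the minimal polynomial of γ. From γ = √290 + √154: γ^2 = 290 + 2√(44660) + 154 = 444 + 2√(44660), so γ^2 - 444 = 2√(44660); squaring, (γ^2 - 444)^2 = 4·44660, i.e. γ^4 - 888γ^2 + 197136 - 178640 = 0, i.e. γ^4 - 888γ^2 + 18496 = 0. So γ is a root of x^4 - 888x^2 + 18496. This polynomial is irreducible over Q: it has no rational root (each ±√290 ± √154 is irrational), and any factorization into two quadratics over Q would force √(44660) ∈ Q (pairing opposite roots) or √290, √154 ∈ Q (other pairings), all impossible. Hence [Q(γ):Q] = 4 = [Q(√290, √154):Q], so Q(γ) = Q(√290, √154).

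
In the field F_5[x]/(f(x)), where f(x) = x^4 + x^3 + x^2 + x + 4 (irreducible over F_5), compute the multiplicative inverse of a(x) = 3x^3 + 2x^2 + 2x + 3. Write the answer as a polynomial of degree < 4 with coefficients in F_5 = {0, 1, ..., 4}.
a(x)^(-1) ≡ 4x^3 + 2 (mod f(x))

Since f is irreducible over F_5, F_5[x]/(f) is a field and a(x) ≠ 0 has an inverse. Apply the extended Euclidean algorithm to f(x) and a(x) in F_5[x]: f(x) = (2x + 4)·a(x) + (4x^2 + 2x + 2);  a(x) = (2x + 2)·(4x^2 + 2x + 2) + (4x + 4);  (4x^2 + 2x + 2) = (x + 2)·(4x + 4) + (4). The last nonzero remainder is the constant 4 = gcd(f, a) in F_5. Back-substituting through the division chain expresses 4 = s(x)·a(x) + t(x)·f(x) with s(x) ≡ x^3 + 3 (mod f), so (x^3 + 3)·a(x) ≡ 4 (mod f). Multiplying by 4^(-1) ≡ 4 in F_5 gives a(x)^(-1) ≡ 4·(x^3 + 3) ≡ 4x^3 + 2 (mod f). Check: (3x^3 + 2x^2 + 2x + 3)·(4x^3 + 2) = 2x^6 + 3x^5 + 3x^4 + 3x^3 + 4x^2 + 4x + 1 ≡ 1 (mod x^4 + x^3 + x^2 + x + 4).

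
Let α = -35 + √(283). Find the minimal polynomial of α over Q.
m_α(x) = x^2 + 70x + 942

From α + 35 = √(283), squaring gives (α + 35)^2 = 283, i.e. α^2 + 70α + 1225 = 283, so α^2 + 70α + 942 = 0. The discriminant of x^2 + 70x + 942 is (70)^2 - 4·(942) = 4900 - 3768 = 1132, and 4·(283) is not a perfect square in Q since 283 is squarefree and ≠ 1. Hence x^2 + 70x + 942 is irreducible over Q and is the minimal polynomial of α.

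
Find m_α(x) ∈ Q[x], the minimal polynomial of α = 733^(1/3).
m_α(x) = x^3 - 733

α satisfies α^3 = 733, so x^3 - 733 annihilates α. By the rational root test, a rational root p/q (in lowest terms) of x^3 - 733 would satisfy p^3 = 733 q^3, forcing q = 1 and p^3 = 733; but 733 is not a perfect cube, contradiction. A monic cubic over Q with no rational root is irreducible (any nontrivial factorization would include a linear factor). Hence x^3 - 733 is the minimal polynomial of α, and in particular [Q(α):Q] = 3.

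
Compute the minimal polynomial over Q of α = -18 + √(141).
m_α(x) = x^2 + 36x + 183

From α + 18 = √(141), squaring gives (α + 18)^2 = 141, i.e. α^2 + 36α + 324 = 141, so α^2 + 36α + 183 = 0. The discriminant of x^2 + 36x + 183 is (36)^2 - 4·(183) = 1296 - 732 = 564, and 4·(141) is not a perfect square in Q since 141 is squarefree and ≠ 1. Hence x^2 + 36x + 183 is irreducible over Q and is the minimal polynomial of α.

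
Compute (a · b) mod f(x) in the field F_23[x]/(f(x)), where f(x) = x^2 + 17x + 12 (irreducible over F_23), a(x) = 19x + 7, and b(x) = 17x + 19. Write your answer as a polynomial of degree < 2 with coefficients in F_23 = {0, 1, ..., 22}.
a · b ≡ 3x + 6 (mod f(x))

Multiply in F_23[x]: a(x)·b(x) = (19x + 7)·(17x + 19) = x^2 + 20x + 18. This has degree ≥ 2, so divide by f(x) over F_23: x^2 + 20x + 18 = (1)·(x^2 + 17x + 12) + (3x + 6). Hence a·b ≡ 3x + 6 (mod f). (F_23[x]/(f) is a field with 23^2 = 529 elements since f is irreducible of degree 2.)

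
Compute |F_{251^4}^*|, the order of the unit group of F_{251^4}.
|F_{251^4}^*| = 3969126000

F_{251^4} has 251^4 = 3969126001 elements; its multiplicative group consists of all nonzero elements, so |F_{251^4}^*| = 3969126001 - 1 = 3969126000. (It is cyclic since any finite subgroup of the multiplicative group of a field is cyclic.)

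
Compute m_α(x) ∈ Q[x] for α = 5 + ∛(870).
m_α(x) = x^3 - 15x^2 + 75x - 995

Set β = α - 5 = ∛(870), so β^3 = 870. Then (α - 5)^3 - 870 = 0, i.e. α is a root of g(x) = (x - 5)^3 - 870 = x^3 - 15x^2 + 75x - 995. Since g(x) = h(x - 5) where h(x) = x^3 - 870, and h is irreducible over Q (because 870 is not a perfect cube, so h has no rational root, and a monic cubic with no rational root is irreducible), g is also irreducible (irreducibility is preserved under the substitution x → x - 5). Hence m_α(x) = x^3 - 15x^2 + 75x - 995.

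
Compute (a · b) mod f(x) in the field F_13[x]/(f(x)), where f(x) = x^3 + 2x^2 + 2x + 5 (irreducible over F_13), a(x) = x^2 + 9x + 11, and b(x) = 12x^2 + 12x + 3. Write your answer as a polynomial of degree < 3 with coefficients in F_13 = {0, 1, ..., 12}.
a · b ≡ x^2 + 11x + 8 (mod f(x))

Multiply in F_13[x]: a(x)·b(x) = (x^2 + 9x + 11)·(12x^2 + 12x + 3) = 12x^4 + 3x^3 + 9x^2 + 3x + 7. This has degree ≥ 3, so divide by f(x) over F_13: 12x^4 + 3x^3 + 9x^2 + 3x + 7 = (12x + 5)·(x^3 + 2x^2 + 2x + 5) + (x^2 + 11x + 8). Hence a·b ≡ x^2 + 11x + 8 (mod f). (F_13[x]/(f) is a field with 13^3 = 2197 elements since f is irreducible of degree 3.)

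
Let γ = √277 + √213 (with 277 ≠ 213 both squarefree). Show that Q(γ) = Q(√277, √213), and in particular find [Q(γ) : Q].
[Q(γ) : Q] = 4 (equivalently, Q(γ) = Q(√277, √213))

Obviously Q(γ) ⊆ Q(√277, √213), and [Q(√277, √213):Q] = 4 (since 277, 213 are distinct squarefree integers > 1 with 59001 not a perfect square). To show equality we compute the minimal polynomial of γ. From γ = √277 + √213: γ^2 = 277 + 2√(59001) + 213 = 490 + 2√(59001), so γ^2 - 490 = 2√(59001); squaring, (γ^2 - 490)^2 = 4·59001, i.e. γ^4 - 980γ^2 + 240100 - 236004 = 0, i.e. γ^4 - 980γ^2 + 4096 = 0. So γ is a root of x^4 - 980x^2 + 4096. This polynomial is irreducible over Q: it has no rational root (each ±√277 ± √213 is irrational), and any factorization into two quadratics over Q would force √(59001) ∈ Q (pairing opposite roots) or √277, √213 ∈ Q (other pairings), all impossible. Hence [Q(γ):Q] = 4 = [Q(√277, √213):Q], so Q(γ) = Q(√277, √213).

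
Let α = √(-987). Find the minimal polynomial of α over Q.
m_α(x) = x^2 + 987

α satisfies α^2 + 987 = 0, so x^2 + 987 annihilates α. Since d = -987 is squarefree and ≠ 1, it is not a perfect square in Q, so x^2 + 987 has no rational root and is therefore irreducible over Q (a degree-2 polynomial over a field is irreducible iff it has no root). Hence m_α(x) = x^2 + 987.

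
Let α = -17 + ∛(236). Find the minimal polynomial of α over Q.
m_α(x) = x^3 + 51x^2 + 867x + 4677

Set β = α + 17 = ∛(236), so β^3 = 236. Then (α + 17)^3 - 236 = 0, i.e. α is a root of g(x) = (x + 17)^3 - 236 = x^3 + 51x^2 + 867x + 4677. Since g(x) = h(x + 17) where h(x) = x^3 - 236, and h is irreducible over Q (because 236 is not a perfect cube, so h has no rational root, and a monic cubic with no rational root is irreducible), g is also irreducible (irreducibility is preserved under the substitution x → x + 17). Hence m_α(x) = x^3 + 51x^2 + 867x + 4677.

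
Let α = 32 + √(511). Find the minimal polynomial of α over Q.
m_α(x) = x^2 - 64x + 513

From α - 32 = √(511), squaring gives (α - 32)^2 = 511, i.e. α^2 - 64α + 1024 = 511, so α^2 - 64α + 513 = 0. The discriminant of x^2 - 64x + 513 is (-64)^2 - 4·(513) = 4096 - 2052 = 2044, and 4·(511) is not a perfect square in Q since 511 is squarefree and ≠ 1. Hence x^2 - 64x + 513 is irreducible over Q and is the minimal polynomial of α.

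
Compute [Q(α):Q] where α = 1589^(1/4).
[Q(α):Q] = 4

α is a root of x^4 - 1589. By Eisenstein's criterion at the prime p = 7 (which divides the constant term 1589 but p^2 = 49 does not, since 1589 is squarefree), x^4 - 1589 is irreducible over Q. Hence [Q(α):Q] = 4.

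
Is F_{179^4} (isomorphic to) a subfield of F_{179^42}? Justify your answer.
No: F_{179^4} is not a subfield of F_{179^42}

F_{p^m} embeds in F_{p^n} iff m | n. Here 4 ∤ 42 (since 42 = 10·4 + 2 with remainder 2 ≠ 0), so F_{179^4} is not a subfield of F_{179^42}. Equivalently: if it were, the tower law would give 4 = [F_{179^4}:F_179] dividing [F_{179^42}:F_179] = 42, contradiction.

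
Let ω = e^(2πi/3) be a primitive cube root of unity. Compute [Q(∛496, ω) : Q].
[Q(∛496, ω) : Q] = 6

[Q(∛496):Q] = 3 (min poly x^3 - 496, irreducible since 496 is not a perfect cube). [Q(ω):Q] = 2 (min poly x^2 + x + 1). Since Q(∛496) ⊂ R and ω ∉ R, we have ω ∉ Q(∛496), so x^2 + x + 1 remains irreducible over Q(∛496) and [Q(∛496, ω) : Q(∛496)] = 2. By the tower law, [Q(∛496, ω) : Q] = 3 · 2 = 6. (In fact Q(∛496, ω) is the splitting field of x^3 - 496 over Q.)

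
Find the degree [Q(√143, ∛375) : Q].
[Q(√143, ∛375) : Q] = 6

Let L = Q(√143, ∛375). Since Q(√143) ⊂ L and [Q(√143):Q] = 2, the tower law gives 2 | [L:Q]. Likewise Q(∛375) ⊂ L with [Q(∛375):Q] = 3 (because 375 is not a perfect cube), so 3 | [L:Q]. As gcd(2,3) = 1, [L:Q] is divisible by 6. Conversely L is generated over Q by √143 and ∛375, so [L:Q] ≤ 2·3 = 6. Therefore [Q(√143, ∛375) : Q] = 6.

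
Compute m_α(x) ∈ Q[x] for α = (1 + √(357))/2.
m_α(x) = x^2 - x - 89

From 2α - 1 = √(357), squaring gives (2α - 1)^2 = 357, i.e. 4α^2 - 4α + 1 = 357, so α^2 - α + (1 - 357)/4 = 0. Since 357 ≡ 1 (mod 4), (1 - 357)/4 = -89 ∈ Z. The polynomial x^2 - x - 89 has discriminant 1 - 4·(-89) = 357, which is not a perfect square in Q (d = 357 is squarefree and ≠ 1), so x^2 - x - 89 is irreducible over Q. It is the minimal polynomial of α.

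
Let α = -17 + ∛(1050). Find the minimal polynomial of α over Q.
m_α(x) = x^3 + 51x^2 + 867x + 3863

Set β = α + 17 = ∛(1050), so β^3 = 1050. Then (α + 17)^3 - 1050 = 0, i.e. α is a root of g(x) = (x + 17)^3 - 1050 = x^3 + 51x^2 + 867x + 3863. Since g(x) = h(x + 17) where h(x) = x^3 - 1050, and h is irreducible over Q (because 1050 is not a perfect cube, so h has no rational root, and a monic cubic with no rational root is irreducible), g is also irreducible (irreducibility is preserved under the substitution x → x + 17). Hence m_α(x) = x^3 + 51x^2 + 867x + 3863.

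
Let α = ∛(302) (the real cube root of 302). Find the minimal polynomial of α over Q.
m_α(x) = x^3 - 302

α satisfies α^3 = 302, so x^3 - 302 annihilates α. By the rational root test, a rational root p/q (in lowest terms) of x^3 - 302 would satisfy p^3 = 302 q^3, forcing q = 1 and p^3 = 302; but 302 is not a perfect cube, contradiction. A monic cubic over Q with no rational root is irreducible (any nontrivial factorization would include a linear factor). Hence x^3 - 302 is the minimal polynomial of α, and in particular [Q(α):Q] = 3.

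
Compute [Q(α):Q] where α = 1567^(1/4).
[Q(α):Q] = 4

α is a root of x^4 - 1567. By Eisenstein's criterion at the prime p = 1567 (which divides the constant term 1567 but p^2 = 2455489 does not, since 1567 is squarefree), x^4 - 1567 is irreducible over Q. Hence [Q(α):Q] = 4.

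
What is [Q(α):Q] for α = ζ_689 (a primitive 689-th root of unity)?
[Q(α):Q] = 624

The minimal polynomial of ζ_689 over Q is the 689-th cyclotomic polynomial Φ_689(x), which is irreducible over Q and has degree φ(689) = 624. Hence [Q(α):Q] = φ(689) = 624.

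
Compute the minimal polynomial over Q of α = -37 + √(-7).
m_α(x) = x^2 + 74x + 1376

From α + 37 = √(-7), squaring gives (α + 37)^2 = -7, i.e. α^2 + 74α + 1369 = -7, so α^2 + 74α + 1376 = 0. The discriminant of x^2 + 74x + 1376 is (74)^2 - 4·(1376) = 5476 - 5504 = -28, and 4·(-7) is not a perfect square in Q since -7 is squarefree and ≠ 1. Hence x^2 + 74x + 1376 is irreducible over Q and is the minimal polynomial of α.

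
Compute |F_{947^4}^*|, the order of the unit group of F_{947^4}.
|F_{947^4}^*| = 804266382480

F_{947^4} has 947^4 = 804266382481 elements; its multiplicative group consists of all nonzero elements, so |F_{947^4}^*| = 804266382481 - 1 = 804266382480. (It is cyclic since any finite subgroup of the multiplicative group of a field is cyclic.)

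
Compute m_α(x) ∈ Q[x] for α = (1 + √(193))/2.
m_α(x) = x^2 - x - 48

From 2α - 1 = √(193), squaring gives (2α - 1)^2 = 193, i.e. 4α^2 - 4α + 1 = 193, so α^2 - α + (1 - 193)/4 = 0. Since 193 ≡ 1 (mod 4), (1 - 193)/4 = -48 ∈ Z. The polynomial x^2 - x - 48 has discriminant 1 - 4·(-48) = 193, which is not a perfect square in Q (d = 193 is squarefree and ≠ 1), so x^2 - x - 48 is irreducible over Q. It is the minimal polynomial of α.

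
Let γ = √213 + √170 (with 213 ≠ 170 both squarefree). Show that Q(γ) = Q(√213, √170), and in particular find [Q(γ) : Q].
[Q(γ) : Q] = 4 (equivalently, Q(γ) = Q(√213, √170))

Obviously Q(γ) ⊆ Q(√213, √170), and [Q(√213, √170):Q] = 4 (since 213, 170 are distinct squarefree integers > 1 with 36210 not a perfect square). To show equality we compute the minimal polynomial of γ. From γ = √213 + √170: γ^2 = 213 + 2√(36210) + 170 = 383 + 2√(36210), so γ^2 - 383 = 2√(36210); squaring, (γ^2 - 383)^2 = 4·36210, i.e. γ^4 - 766γ^2 + 146689 - 144840 = 0, i.e. γ^4 - 766γ^2 + 1849 = 0. So γ is a root of x^4 - 766x^2 + 1849. This polynomial is irreducible over Q: it has no rational root (each ±√213 ± √170 is irrational), and any factorization into two quadratics over Q would force √(36210) ∈ Q (pairing opposite roots) or √213, √170 ∈ Q (other pairings), all impossible. Hence [Q(γ):Q] = 4 = [Q(√213, √170):Q], so Q(γ) = Q(√213, √170).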